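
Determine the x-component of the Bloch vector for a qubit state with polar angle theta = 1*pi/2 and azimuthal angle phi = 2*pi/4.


theta = 1.5708, phi = 1.5708
r_x = sin(theta)*cos(phi) = 1.0000 * 0.0000
r_x = 0.0000

0.0000


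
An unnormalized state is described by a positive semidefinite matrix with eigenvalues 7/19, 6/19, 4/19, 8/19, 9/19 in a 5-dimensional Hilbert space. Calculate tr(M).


tr(M) = sum of eigenvalues
= 7/19 + 6/19 + 4/19 + 8/19 + 9/19
= 34/19
= 1.7895

1.7895


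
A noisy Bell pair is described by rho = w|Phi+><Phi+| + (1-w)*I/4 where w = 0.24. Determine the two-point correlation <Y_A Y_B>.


|Phi+> = (|00> + |11>)/sqrt(2)
For the pure Bell state, <Y_A Y_B> = -1 (Bell-state Pauli correlator).
The maximally-mixed part I/4 has tr(I/4 * P tensor P) = 0 for any traceless Pauli P.
So <Y_A Y_B>_rho = w * (-1) + (1 - w) * 0
= 0.24 * (-1)
= -0.2400

-0.2400


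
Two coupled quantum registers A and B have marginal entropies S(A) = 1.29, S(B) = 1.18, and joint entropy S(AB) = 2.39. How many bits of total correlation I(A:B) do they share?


I(A:B) = S(A) + S(B) - S(AB)
= 1.29 + 1.18 - 2.39
= 0.0800

0.0800


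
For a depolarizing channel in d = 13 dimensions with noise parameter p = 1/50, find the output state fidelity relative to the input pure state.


F = (1-p) + p/d
= (1 - 0.0200) + 0.0200/13
= 0.9800 + 0.0015
= 0.9815

0.9815


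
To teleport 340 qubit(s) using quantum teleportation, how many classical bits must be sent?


Quantum teleportation requires 2 classical bits per qubit teleported.
340 qubit(s) -> 2 * 340 = 680 classical bits

680


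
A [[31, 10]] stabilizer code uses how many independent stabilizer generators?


For an [[n,k]] stabilizer code:
Number of stabilizer generators = n - k
= 31 - 10
= 21

21


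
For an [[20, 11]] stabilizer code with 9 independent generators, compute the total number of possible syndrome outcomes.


Each stabilizer generator gives a binary (+1 or -1) measurement outcome.
With 9 independent generators:
Total syndromes = 2^9
= 512

512


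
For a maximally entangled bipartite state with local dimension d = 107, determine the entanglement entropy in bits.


For a maximally entangled state in d x d:
S = log2(d) = log2(107)
= 6.7415

6.7415


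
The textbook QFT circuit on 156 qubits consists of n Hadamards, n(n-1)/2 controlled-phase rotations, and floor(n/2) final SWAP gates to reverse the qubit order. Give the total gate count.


Hadamard gates: 156
Controlled rotations: n*(n-1)/2 = 156*155/2 = 12090
SWAP gates: floor(n/2) = floor(156/2) = 78
Total = 156 + 12090 + 78
= 12324

12324


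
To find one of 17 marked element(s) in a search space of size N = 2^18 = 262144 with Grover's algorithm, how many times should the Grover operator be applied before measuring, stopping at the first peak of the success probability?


After j Grover iterations the success probability is P(j) = sin^2((2j+1)*theta), where sin(theta) = sqrt(k/N).
N = 2^18 = 262144, k = 17
sin(theta) = sqrt(k/N) = 0.008052940675
theta = arcsin(sqrt(k/N)) = 0.008053027716 rad
P(j) reaches its first maximum when (2j+1)*theta is as close as possible to pi/2, i.e. j = round(pi/(4*theta) - 1/2).
pi/(4*theta) - 1/2 = 97.0283
(For comparison, the common estimate pi/4 * sqrt(N/k) = 97.5294; the exact maximiser is used here.)
Optimal iterations = 97

97


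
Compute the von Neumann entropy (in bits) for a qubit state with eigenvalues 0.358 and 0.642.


S = -p*log2(p) - (1-p)*log2(1-p)
p = 0.3580, 1-p = 0.6420
= -0.3580 * log2(0.3580) - 0.6420 * log2(0.6420)
= -(-0.5305) - (-0.4105)
= 0.9410

0.9410


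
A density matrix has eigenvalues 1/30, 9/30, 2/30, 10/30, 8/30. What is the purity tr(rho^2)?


tr(rho^2) = sum of eigenvalues squared
= (1/30)^2 + (9/30)^2 + (2/30)^2 + (10/30)^2 + (8/30)^2
= (1 + 81 + 4 + 100 + 64) / 900
= 250/900
= 0.2778

0.2778


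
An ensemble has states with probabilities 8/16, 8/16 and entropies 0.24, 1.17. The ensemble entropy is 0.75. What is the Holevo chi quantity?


chi = S(rho) - sum_i p_i * S(rho_i)
Weighted entropy = 8/16 * 0.24 + 8/16 * 1.17
= 0.7050
chi = 0.75 - 0.7050
= 0.0450

0.0450


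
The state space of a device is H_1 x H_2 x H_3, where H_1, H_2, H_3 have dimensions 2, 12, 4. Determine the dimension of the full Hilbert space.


dim(H_1 x H_2 x H_3) = 2 * 12 * 4
= 24 * 4
= 96

96


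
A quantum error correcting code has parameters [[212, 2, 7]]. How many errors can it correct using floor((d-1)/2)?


Code parameters: [[212, 2, 7]], distance d = 7.
Number of correctable errors = floor((d-1)/2)
= floor((7 - 1)/2)
= floor(6/2)
= 3

3


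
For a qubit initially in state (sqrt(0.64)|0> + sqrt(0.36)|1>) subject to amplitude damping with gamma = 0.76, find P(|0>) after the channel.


For amplitude damping with parameter gamma on state sqrt(a)|0> + sqrt(b)|1>:
alpha^2 = 0.64, beta^2 = 0.36
P(|0>) = alpha^2 + gamma * beta^2
= 0.64 + 0.76 * 0.36
= 0.64 + 0.2736
= 0.9136

0.9136


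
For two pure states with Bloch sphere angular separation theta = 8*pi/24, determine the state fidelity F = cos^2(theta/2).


For states separated by angle theta on Bloch sphere:
F = cos^2(theta/2)
theta = 8*pi/24 = 1.0472
theta/2 = 0.5236
cos(theta/2) = 0.8660
F = 0.7500

0.7500


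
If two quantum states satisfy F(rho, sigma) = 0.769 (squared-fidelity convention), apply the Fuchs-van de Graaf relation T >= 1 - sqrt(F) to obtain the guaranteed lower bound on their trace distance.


Fuchs-van de Graaf (squared-fidelity convention): 1 - sqrt(F) <= T <= sqrt(1 - F).
Lower bound: T >= 1 - sqrt(F)
sqrt(F) = sqrt(0.769) = 0.8769
T >= 1 - 0.8769
T >= 0.1231

0.1231


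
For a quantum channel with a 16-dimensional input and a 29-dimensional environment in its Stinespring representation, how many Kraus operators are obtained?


Tracing out the environment in an orthonormal basis {|i>_E} gives Kraus operators K_i = <i|_E U |0>_E.
Number of Kraus operators = dim(H_env) = d_env
= 29

29


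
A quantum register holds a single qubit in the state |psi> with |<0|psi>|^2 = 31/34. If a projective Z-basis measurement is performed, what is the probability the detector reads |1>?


|alpha|^2 = 31/34 = 0.9118
|beta|^2 = 1 - 31/34 = 3/34 = 0.0882
P(|1>) = |beta|^2 = 0.0882

0.0882


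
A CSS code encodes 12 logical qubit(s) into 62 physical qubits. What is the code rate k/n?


Code rate R = k/n
= 12/62
= 0.1935

0.1935


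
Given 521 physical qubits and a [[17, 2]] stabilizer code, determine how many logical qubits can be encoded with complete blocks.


Each code block uses 17 physical qubits for 2 logical qubit(s).
Number of complete blocks = floor(521 / 17) = 30
Logical qubits = 30 * 2
= 60

60


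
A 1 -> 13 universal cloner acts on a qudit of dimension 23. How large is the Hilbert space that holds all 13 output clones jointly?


Output space = H^(tensor 13) where dim(H) = 23
dim = 23^13
= 529 (after 2 factors)
= 12167 (after 3 factors)
= 279841 (after 4 factors)
= 6436343 (after 5 factors)
= 148035889 (after 6 factors)
= 3404825447 (after 7 factors)
= 78310985281 (after 8 factors)
= 1801152661463 (after 9 factors)
= 41426511213649 (after 10 factors)
= 952809757913927 (after 11 factors)
= 21914624432020321 (after 12 factors)
= 504036361936467383 (after 13 factors)
= 504036361936467383

504036361936467383


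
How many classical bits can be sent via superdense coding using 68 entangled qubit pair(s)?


Superdense coding allows 2 classical bits per shared entangled pair.
68 pair(s) -> 2 * 68 = 136 classical bits

136


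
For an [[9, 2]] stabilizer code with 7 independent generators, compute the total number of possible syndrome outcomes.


Each stabilizer generator gives a binary (+1 or -1) measurement outcome.
With 7 independent generators:
Total syndromes = 2^7
= 128

128


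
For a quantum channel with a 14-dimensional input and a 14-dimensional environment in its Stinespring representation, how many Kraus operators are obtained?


Tracing out the environment in an orthonormal basis {|i>_E} gives Kraus operators K_i = <i|_E U |0>_E.
Number of Kraus operators = dim(H_env) = d_env
= 14

14


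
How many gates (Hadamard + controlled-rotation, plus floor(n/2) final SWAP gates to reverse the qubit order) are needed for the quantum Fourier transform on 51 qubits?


Hadamard gates: 51
Controlled rotations: n*(n-1)/2 = 51*50/2 = 1275
SWAP gates: floor(n/2) = floor(51/2) = 25
Total = 51 + 1275 + 25
= 1351

1351


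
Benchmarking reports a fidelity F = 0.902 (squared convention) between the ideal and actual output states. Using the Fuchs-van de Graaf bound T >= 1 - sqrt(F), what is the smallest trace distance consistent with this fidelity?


Fuchs-van de Graaf (squared-fidelity convention): 1 - sqrt(F) <= T <= sqrt(1 - F).
Lower bound: T >= 1 - sqrt(F)
sqrt(F) = sqrt(0.902) = 0.9497
T >= 1 - 0.9497
T >= 0.0503

0.0503


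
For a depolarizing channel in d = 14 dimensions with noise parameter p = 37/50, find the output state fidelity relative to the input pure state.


F = (1-p) + p/d
= (1 - 0.7400) + 0.7400/14
= 0.2600 + 0.0529
= 0.3129

0.3129


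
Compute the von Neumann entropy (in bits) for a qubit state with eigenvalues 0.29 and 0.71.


S = -p*log2(p) - (1-p)*log2(1-p)
p = 0.2900, 1-p = 0.7100
= -0.2900 * log2(0.2900) - 0.7100 * log2(0.7100)
= -(-0.5179) - (-0.3508)
= 0.8687

0.8687


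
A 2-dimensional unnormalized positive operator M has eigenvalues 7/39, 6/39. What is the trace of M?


tr(M) = sum of eigenvalues
= 7/39 + 6/39
= 13/39
= 0.3333

0.3333


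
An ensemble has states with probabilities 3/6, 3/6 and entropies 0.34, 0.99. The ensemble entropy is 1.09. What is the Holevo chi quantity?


chi = S(rho) - sum_i p_i * S(rho_i)
Weighted entropy = 3/6 * 0.34 + 3/6 * 0.99
= 0.6650
chi = 1.09 - 0.6650
= 0.4250

0.4250


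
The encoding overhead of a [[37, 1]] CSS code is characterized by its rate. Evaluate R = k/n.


Code rate R = k/n
= 1/37
= 0.0270

0.0270


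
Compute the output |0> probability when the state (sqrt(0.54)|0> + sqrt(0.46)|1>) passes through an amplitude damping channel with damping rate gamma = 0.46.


For amplitude damping with parameter gamma on state sqrt(a)|0> + sqrt(b)|1>:
alpha^2 = 0.54, beta^2 = 0.46
P(|0>) = alpha^2 + gamma * beta^2
= 0.54 + 0.46 * 0.46
= 0.54 + 0.2116
= 0.7516

0.7516


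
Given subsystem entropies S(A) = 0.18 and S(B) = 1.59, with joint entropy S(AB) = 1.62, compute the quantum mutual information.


I(A:B) = S(A) + S(B) - S(AB)
= 0.18 + 1.59 - 1.62
= 0.1500

0.1500


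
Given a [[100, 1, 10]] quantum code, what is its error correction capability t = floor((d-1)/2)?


Code parameters: [[100, 1, 10]], distance d = 10.
Number of correctable errors = floor((d-1)/2)
= floor((10 - 1)/2)
= floor(9/2)
= 4

4


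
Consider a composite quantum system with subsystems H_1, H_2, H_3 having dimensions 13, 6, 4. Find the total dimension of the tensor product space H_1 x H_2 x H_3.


dim(H_1 x H_2 x H_3) = 13 * 6 * 4
= 78 * 4
= 312

312


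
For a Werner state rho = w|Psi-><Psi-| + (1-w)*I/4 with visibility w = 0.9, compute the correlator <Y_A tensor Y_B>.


|Psi-> = (|01> - |10>)/sqrt(2)
For the pure Bell state, <Y_A Y_B> = -1 (Bell-state Pauli correlator).
The maximally-mixed part I/4 has tr(I/4 * P tensor P) = 0 for any traceless Pauli P.
So <Y_A Y_B>_rho = w * (-1) + (1 - w) * 0
= 0.9 * (-1)
= -0.9000

-0.9000


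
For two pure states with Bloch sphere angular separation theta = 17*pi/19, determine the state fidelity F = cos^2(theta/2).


For states separated by angle theta on Bloch sphere:
F = cos^2(theta/2)
theta = 17*pi/19 = 2.8109
theta/2 = 1.4054
cos(theta/2) = 0.1646
F = 0.0271

0.0271


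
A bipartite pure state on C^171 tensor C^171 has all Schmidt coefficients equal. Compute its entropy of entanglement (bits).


For a maximally entangled state in d x d:
S = log2(d) = log2(171)
= 7.4179

7.4179


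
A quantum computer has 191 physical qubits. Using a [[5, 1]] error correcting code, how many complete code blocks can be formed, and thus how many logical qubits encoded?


Each code block uses 5 physical qubits for 1 logical qubit(s).
Number of complete blocks = floor(191 / 5) = 38
Logical qubits = 38 * 1
= 38

38


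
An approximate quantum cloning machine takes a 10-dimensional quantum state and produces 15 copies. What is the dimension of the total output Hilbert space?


Output space = H^(tensor 15) where dim(H) = 10
dim = 10^15
= 100 (after 2 factors)
= 1000 (after 3 factors)
= 10000 (after 4 factors)
= 100000 (after 5 factors)
= 1000000 (after 6 factors)
= 10000000 (after 7 factors)
= 100000000 (after 8 factors)
= 1000000000 (after 9 factors)
= 10000000000 (after 10 factors)
= 100000000000 (after 11 factors)
= 1000000000000 (after 12 factors)
= 10000000000000 (after 13 factors)
= 100000000000000 (after 14 factors)
= 1000000000000000 (after 15 factors)
= 1000000000000000

1000000000000000


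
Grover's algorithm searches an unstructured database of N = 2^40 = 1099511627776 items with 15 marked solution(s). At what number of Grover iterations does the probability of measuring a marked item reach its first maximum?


After j Grover iterations the success probability is P(j) = sin^2((2j+1)*theta), where sin(theta) = sqrt(k/N).
N = 2^40 = 1099511627776, k = 15
sin(theta) = sqrt(k/N) = 3.693564745e-06
theta = arcsin(sqrt(k/N)) = 3.693564745e-06 rad
P(j) reaches its first maximum when (2j+1)*theta is as close as possible to pi/2, i.e. j = round(pi/(4*theta) - 1/2).
pi/(4*theta) - 1/2 = 212639.1090
(For comparison, the common estimate pi/4 * sqrt(N/k) = 212639.6090; the exact maximiser is used here.)
Optimal iterations = 212639

212639


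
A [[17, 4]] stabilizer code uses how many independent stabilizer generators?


For an [[n,k]] stabilizer code:
Number of stabilizer generators = n - k
= 17 - 4
= 13

13


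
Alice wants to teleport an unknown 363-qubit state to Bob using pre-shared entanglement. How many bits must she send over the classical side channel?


Quantum teleportation requires 2 classical bits per qubit teleported.
363 qubit(s) -> 2 * 363 = 726 classical bits

726


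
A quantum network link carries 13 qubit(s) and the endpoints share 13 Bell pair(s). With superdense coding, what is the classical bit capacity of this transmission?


Superdense coding allows 2 classical bits per shared entangled pair.
13 pair(s) -> 2 * 13 = 26 classical bits

26


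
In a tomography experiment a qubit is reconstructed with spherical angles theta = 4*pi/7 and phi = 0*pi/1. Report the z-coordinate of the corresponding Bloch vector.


theta = 1.7952, phi = 0.0000
r_z = cos(theta) = -0.2225

-0.2225


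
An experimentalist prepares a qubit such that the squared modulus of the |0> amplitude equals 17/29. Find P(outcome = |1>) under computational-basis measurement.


|alpha|^2 = 17/29 = 0.5862
|beta|^2 = 1 - 17/29 = 12/29 = 0.4138
P(|1>) = |beta|^2 = 0.4138

0.4138


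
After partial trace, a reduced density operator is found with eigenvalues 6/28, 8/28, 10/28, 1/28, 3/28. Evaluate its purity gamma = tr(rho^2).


tr(rho^2) = sum of eigenvalues squared
= (6/28)^2 + (8/28)^2 + (10/28)^2 + (1/28)^2 + (3/28)^2
= (36 + 64 + 100 + 1 + 9) / 784
= 210/784
= 0.2679

0.2679


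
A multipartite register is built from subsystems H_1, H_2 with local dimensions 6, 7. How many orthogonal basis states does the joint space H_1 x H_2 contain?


dim(H_1 x H_2) = 6 * 7
= 42

42


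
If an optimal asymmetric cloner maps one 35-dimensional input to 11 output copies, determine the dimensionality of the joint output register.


Output space = H^(tensor 11) where dim(H) = 35
dim = 35^11
= 1225 (after 2 factors)
= 42875 (after 3 factors)
= 1500625 (after 4 factors)
= 52521875 (after 5 factors)
= 1838265625 (after 6 factors)
= 64339296875 (after 7 factors)
= 2251875390625 (after 8 factors)
= 78815638671875 (after 9 factors)
= 2758547353515625 (after 10 factors)
= 96549157373046875 (after 11 factors)
= 96549157373046875

96549157373046875


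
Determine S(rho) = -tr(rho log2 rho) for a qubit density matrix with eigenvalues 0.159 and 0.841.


S = -p*log2(p) - (1-p)*log2(1-p)
p = 0.1590, 1-p = 0.8410
= -0.1590 * log2(0.1590) - 0.8410 * log2(0.8410)
= -(-0.4218) - (-0.2101)
= 0.6319

0.6319


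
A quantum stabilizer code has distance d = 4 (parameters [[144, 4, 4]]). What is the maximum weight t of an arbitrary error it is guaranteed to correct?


Code parameters: [[144, 4, 4]], distance d = 4.
Number of correctable errors = floor((d-1)/2)
= floor((4 - 1)/2)
= floor(3/2)
= 1

1


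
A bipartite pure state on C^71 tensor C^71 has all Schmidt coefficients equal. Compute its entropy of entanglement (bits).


For a maximally entangled state in d x d:
S = log2(d) = log2(71)
= 6.1497

6.1497


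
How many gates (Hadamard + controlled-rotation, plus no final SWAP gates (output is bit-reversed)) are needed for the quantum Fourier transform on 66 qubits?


Hadamard gates: 66
Controlled rotations: n*(n-1)/2 = 66*65/2 = 2145
SWAP gates: 0 (omitted)
Total = 66 + 2145
= 2211

2211


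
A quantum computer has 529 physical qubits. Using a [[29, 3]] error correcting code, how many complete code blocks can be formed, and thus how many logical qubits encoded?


Each code block uses 29 physical qubits for 3 logical qubit(s).
Number of complete blocks = floor(529 / 29) = 18
Logical qubits = 18 * 3
= 54

54


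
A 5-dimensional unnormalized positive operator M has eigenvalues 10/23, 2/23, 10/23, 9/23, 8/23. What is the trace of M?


tr(M) = sum of eigenvalues
= 10/23 + 2/23 + 10/23 + 9/23 + 8/23
= 39/23
= 1.6957

1.6957


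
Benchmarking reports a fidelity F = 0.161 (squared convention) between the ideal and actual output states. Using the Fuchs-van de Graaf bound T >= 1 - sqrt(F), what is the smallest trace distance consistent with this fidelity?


Fuchs-van de Graaf (squared-fidelity convention): 1 - sqrt(F) <= T <= sqrt(1 - F).
Lower bound: T >= 1 - sqrt(F)
sqrt(F) = sqrt(0.161) = 0.4012
T >= 1 - 0.4012
T >= 0.5988

0.5988


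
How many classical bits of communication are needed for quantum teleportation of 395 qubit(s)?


Quantum teleportation requires 2 classical bits per qubit teleported.
395 qubit(s) -> 2 * 395 = 790 classical bits

790


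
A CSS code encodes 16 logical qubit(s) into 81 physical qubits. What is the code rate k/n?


Code rate R = k/n
= 16/81
= 0.1975

0.1975


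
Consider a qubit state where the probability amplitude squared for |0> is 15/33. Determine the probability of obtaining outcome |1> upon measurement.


|alpha|^2 = 15/33 = 0.4545
|beta|^2 = 1 - 15/33 = 18/33 = 0.5455
P(|1>) = |beta|^2 = 0.5455

0.5455


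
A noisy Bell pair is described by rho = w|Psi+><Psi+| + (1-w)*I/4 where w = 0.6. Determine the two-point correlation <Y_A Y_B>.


|Psi+> = (|01> + |10>)/sqrt(2)
For the pure Bell state, <Y_A Y_B> = +1 (Bell-state Pauli correlator).
The maximally-mixed part I/4 has tr(I/4 * P tensor P) = 0 for any traceless Pauli P.
So <Y_A Y_B>_rho = w * (+1) + (1 - w) * 0
= 0.6 * (+1)
= 0.6000

0.6000


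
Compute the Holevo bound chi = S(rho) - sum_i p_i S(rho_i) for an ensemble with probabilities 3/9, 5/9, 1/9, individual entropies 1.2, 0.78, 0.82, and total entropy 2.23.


chi = S(rho) - sum_i p_i * S(rho_i)
Weighted entropy = 3/9 * 1.2 + 5/9 * 0.78 + 1/9 * 0.82
= 0.9244
chi = 2.23 - 0.9244
= 1.3056

1.3056


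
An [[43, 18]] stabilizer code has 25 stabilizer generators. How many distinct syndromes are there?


Each stabilizer generator gives a binary (+1 or -1) measurement outcome.
With 25 independent generators:
Total syndromes = 2^25
= 33554432

33554432


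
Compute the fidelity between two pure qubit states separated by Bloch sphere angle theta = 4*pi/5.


For states separated by angle theta on Bloch sphere:
F = cos^2(theta/2)
theta = 4*pi/5 = 2.5133
theta/2 = 1.2566
cos(theta/2) = 0.3090
F = 0.0955

0.0955


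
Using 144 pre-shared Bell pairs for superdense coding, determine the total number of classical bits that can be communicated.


Superdense coding allows 2 classical bits per shared entangled pair.
144 pair(s) -> 2 * 144 = 288 classical bits

288


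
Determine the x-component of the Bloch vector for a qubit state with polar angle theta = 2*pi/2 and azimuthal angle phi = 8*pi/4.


theta = 3.1416, phi = 6.2832
r_x = sin(theta)*cos(phi) = 0.0000 * 1.0000
r_x = 0.0000

0.0000


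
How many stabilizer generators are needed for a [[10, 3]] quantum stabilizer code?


For an [[n,k]] stabilizer code:
Number of stabilizer generators = n - k
= 10 - 3
= 7

7


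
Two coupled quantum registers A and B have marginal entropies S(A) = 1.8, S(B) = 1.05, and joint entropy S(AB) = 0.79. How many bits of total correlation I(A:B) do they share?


I(A:B) = S(A) + S(B) - S(AB)
= 1.8 + 1.05 - 0.79
= 2.0600

2.0600


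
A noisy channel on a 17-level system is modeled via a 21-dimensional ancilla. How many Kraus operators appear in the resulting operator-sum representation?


Tracing out the environment in an orthonormal basis {|i>_E} gives Kraus operators K_i = <i|_E U |0>_E.
Number of Kraus operators = dim(H_env) = d_env
= 21

21


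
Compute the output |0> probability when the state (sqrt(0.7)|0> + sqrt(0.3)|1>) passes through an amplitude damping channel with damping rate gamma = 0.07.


For amplitude damping with parameter gamma on state sqrt(a)|0> + sqrt(b)|1>:
alpha^2 = 0.7, beta^2 = 0.3
P(|0>) = alpha^2 + gamma * beta^2
= 0.7 + 0.07 * 0.3
= 0.7 + 0.0210
= 0.7210

0.7210


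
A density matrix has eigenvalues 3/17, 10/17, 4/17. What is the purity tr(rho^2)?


tr(rho^2) = sum of eigenvalues squared
= (3/17)^2 + (10/17)^2 + (4/17)^2
= (9 + 100 + 16) / 289
= 125/289
= 0.4325

0.4325


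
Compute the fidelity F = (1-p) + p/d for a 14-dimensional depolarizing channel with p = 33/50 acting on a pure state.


F = (1-p) + p/d
= (1 - 0.6600) + 0.6600/14
= 0.3400 + 0.0471
= 0.3871

0.3871


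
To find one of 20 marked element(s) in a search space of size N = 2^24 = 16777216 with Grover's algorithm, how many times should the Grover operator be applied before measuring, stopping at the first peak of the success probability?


After j Grover iterations the success probability is P(j) = sin^2((2j+1)*theta), where sin(theta) = sqrt(k/N).
N = 2^24 = 16777216, k = 20
sin(theta) = sqrt(k/N) = 0.001091830067
theta = arcsin(sqrt(k/N)) = 0.001091830284 rad
P(j) reaches its first maximum when (2j+1)*theta is as close as possible to pi/2, i.e. j = round(pi/(4*theta) - 1/2).
pi/(4*theta) - 1/2 = 718.8409
(For comparison, the common estimate pi/4 * sqrt(N/k) = 719.3410; the exact maximiser is used here.)
Optimal iterations = 719

719


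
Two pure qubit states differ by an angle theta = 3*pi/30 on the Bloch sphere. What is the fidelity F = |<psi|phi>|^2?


For states separated by angle theta on Bloch sphere:
F = cos^2(theta/2)
theta = 3*pi/30 = 0.3142
theta/2 = 0.1571
cos(theta/2) = 0.9877
F = 0.9755

0.9755


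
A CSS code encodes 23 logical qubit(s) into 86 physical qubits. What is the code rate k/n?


Code rate R = k/n
= 23/86
= 0.2674

0.2674


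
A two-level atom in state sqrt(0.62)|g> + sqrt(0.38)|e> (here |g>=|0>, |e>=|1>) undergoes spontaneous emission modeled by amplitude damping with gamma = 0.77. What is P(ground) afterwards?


For amplitude damping with parameter gamma on state sqrt(a)|0> + sqrt(b)|1>:
alpha^2 = 0.62, beta^2 = 0.38
P(|0>) = alpha^2 + gamma * beta^2
= 0.62 + 0.77 * 0.38
= 0.62 + 0.2926
= 0.9126

0.9126


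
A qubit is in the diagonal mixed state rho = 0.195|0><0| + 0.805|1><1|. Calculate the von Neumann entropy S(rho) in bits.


S = -p*log2(p) - (1-p)*log2(1-p)
p = 0.1950, 1-p = 0.8050
= -0.1950 * log2(0.1950) - 0.8050 * log2(0.8050)
= -(-0.4599) - (-0.2519)
= 0.7118

0.7118


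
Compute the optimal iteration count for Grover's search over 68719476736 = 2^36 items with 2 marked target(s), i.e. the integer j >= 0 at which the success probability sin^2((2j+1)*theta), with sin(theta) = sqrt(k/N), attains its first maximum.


After j Grover iterations the success probability is P(j) = sin^2((2j+1)*theta), where sin(theta) = sqrt(k/N).
N = 2^36 = 68719476736, k = 2
sin(theta) = sqrt(k/N) = 5.394796609e-06
theta = arcsin(sqrt(k/N)) = 5.394796609e-06 rad
P(j) reaches its first maximum when (2j+1)*theta is as close as possible to pi/2, i.e. j = round(pi/(4*theta) - 1/2).
pi/(4*theta) - 1/2 = 145583.8881
(For comparison, the common estimate pi/4 * sqrt(N/k) = 145584.3881; the exact maximiser is used here.)
Optimal iterations = 145584

145584


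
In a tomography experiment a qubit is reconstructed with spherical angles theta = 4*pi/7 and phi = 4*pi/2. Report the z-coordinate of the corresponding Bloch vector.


theta = 1.7952, phi = 6.2832
r_z = cos(theta) = -0.2225

-0.2225


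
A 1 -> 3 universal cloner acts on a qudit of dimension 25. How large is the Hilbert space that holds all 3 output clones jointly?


Output space = H^(tensor 3) where dim(H) = 25
dim = 25^3
= 625 (after 2 factors)
= 15625 (after 3 factors)
= 15625

15625


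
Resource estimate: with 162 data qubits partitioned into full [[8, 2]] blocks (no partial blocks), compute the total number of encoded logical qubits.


Each code block uses 8 physical qubits for 2 logical qubit(s).
Number of complete blocks = floor(162 / 8) = 20
Logical qubits = 20 * 2
= 40

40


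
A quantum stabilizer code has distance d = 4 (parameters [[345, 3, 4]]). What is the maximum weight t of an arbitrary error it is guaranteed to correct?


Code parameters: [[345, 3, 4]], distance d = 4.
Number of correctable errors = floor((d-1)/2)
= floor((4 - 1)/2)
= floor(3/2)
= 1

1


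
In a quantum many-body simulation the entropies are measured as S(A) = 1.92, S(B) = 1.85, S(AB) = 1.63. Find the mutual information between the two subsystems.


I(A:B) = S(A) + S(B) - S(AB)
= 1.92 + 1.85 - 1.63
= 2.1400

2.1400


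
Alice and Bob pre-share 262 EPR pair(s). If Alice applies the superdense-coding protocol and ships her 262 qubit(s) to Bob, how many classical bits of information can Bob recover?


Superdense coding allows 2 classical bits per shared entangled pair.
262 pair(s) -> 2 * 262 = 524 classical bits

524


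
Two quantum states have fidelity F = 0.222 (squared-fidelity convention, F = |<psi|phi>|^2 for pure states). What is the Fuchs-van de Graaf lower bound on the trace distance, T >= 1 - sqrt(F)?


Fuchs-van de Graaf (squared-fidelity convention): 1 - sqrt(F) <= T <= sqrt(1 - F).
Lower bound: T >= 1 - sqrt(F)
sqrt(F) = sqrt(0.222) = 0.4712
T >= 1 - 0.4712
T >= 0.5288

0.5288


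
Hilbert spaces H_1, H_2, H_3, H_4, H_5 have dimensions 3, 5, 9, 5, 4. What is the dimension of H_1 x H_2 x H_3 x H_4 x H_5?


dim(H_1 x H_2 x H_3 x H_4 x H_5) = 3 * 5 * 9 * 5 * 4
= 15 * 9 * 5 * 4
= 135 * 5 * 4
= 675 * 4
= 2700

2700


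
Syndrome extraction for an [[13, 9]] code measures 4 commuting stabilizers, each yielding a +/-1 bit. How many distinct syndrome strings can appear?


Each stabilizer generator gives a binary (+1 or -1) measurement outcome.
With 4 independent generators:
Total syndromes = 2^4
= 16

16


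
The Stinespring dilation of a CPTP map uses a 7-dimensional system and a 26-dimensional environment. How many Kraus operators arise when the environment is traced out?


Tracing out the environment in an orthonormal basis {|i>_E} gives Kraus operators K_i = <i|_E U |0>_E.
Number of Kraus operators = dim(H_env) = d_env
= 26

26


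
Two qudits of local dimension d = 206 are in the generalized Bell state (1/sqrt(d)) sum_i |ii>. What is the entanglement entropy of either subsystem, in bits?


For a maximally entangled state in d x d:
S = log2(d) = log2(206)
= 7.6865

7.6865


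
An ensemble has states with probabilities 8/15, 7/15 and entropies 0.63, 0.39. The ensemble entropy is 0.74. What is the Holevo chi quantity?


chi = S(rho) - sum_i p_i * S(rho_i)
Weighted entropy = 8/15 * 0.63 + 7/15 * 0.39
= 0.5180
chi = 0.74 - 0.5180
= 0.2220

0.2220


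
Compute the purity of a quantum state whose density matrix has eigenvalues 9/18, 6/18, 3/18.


tr(rho^2) = sum of eigenvalues squared
= (9/18)^2 + (6/18)^2 + (3/18)^2
= (81 + 36 + 9) / 324
= 126/324
= 0.3889

0.3889


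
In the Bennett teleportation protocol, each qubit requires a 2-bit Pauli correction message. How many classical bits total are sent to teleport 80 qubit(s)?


Quantum teleportation requires 2 classical bits per qubit teleported.
80 qubit(s) -> 2 * 80 = 160 classical bits

160


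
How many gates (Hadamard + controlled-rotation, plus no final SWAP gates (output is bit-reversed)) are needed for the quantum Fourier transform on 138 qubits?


Hadamard gates: 138
Controlled rotations: n*(n-1)/2 = 138*137/2 = 9453
SWAP gates: 0 (omitted)
Total = 138 + 9453
= 9591

9591


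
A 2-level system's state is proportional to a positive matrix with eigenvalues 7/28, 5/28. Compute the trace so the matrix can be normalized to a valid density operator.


tr(M) = sum of eigenvalues
= 7/28 + 5/28
= 12/28
= 0.4286

0.4286


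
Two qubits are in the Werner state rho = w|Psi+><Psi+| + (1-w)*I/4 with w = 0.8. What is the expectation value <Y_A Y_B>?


|Psi+> = (|01> + |10>)/sqrt(2)
For the pure Bell state, <Y_A Y_B> = +1 (Bell-state Pauli correlator).
The maximally-mixed part I/4 has tr(I/4 * P tensor P) = 0 for any traceless Pauli P.
So <Y_A Y_B>_rho = w * (+1) + (1 - w) * 0
= 0.8 * (+1)
= 0.8000

0.8000


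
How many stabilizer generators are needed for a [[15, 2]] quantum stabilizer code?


For an [[n,k]] stabilizer code:
Number of stabilizer generators = n - k
= 15 - 2
= 13

13


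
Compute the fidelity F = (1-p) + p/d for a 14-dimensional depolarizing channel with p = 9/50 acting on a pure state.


F = (1-p) + p/d
= (1 - 0.1800) + 0.1800/14
= 0.8200 + 0.0129
= 0.8329

0.8329


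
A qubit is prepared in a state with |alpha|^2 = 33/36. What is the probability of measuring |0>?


|alpha|^2 = 33/36 = 0.9167
|beta|^2 = 1 - 33/36 = 3/36 = 0.0833
P(|0>) = |alpha|^2 = 0.9167

0.9167


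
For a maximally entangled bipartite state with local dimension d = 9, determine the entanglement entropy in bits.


For a maximally entangled state in d x d:
S = log2(d) = log2(9)
= 3.1699

3.1699


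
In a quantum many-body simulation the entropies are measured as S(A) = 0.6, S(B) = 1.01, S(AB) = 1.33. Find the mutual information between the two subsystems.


I(A:B) = S(A) + S(B) - S(AB)
= 0.6 + 1.01 - 1.33
= 0.2800

0.2800


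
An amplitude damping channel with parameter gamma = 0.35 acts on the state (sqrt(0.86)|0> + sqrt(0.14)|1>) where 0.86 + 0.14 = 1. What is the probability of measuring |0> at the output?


For amplitude damping with parameter gamma on state sqrt(a)|0> + sqrt(b)|1>:
alpha^2 = 0.86, beta^2 = 0.14
P(|0>) = alpha^2 + gamma * beta^2
= 0.86 + 0.35 * 0.14
= 0.86 + 0.0490
= 0.9090

0.9090


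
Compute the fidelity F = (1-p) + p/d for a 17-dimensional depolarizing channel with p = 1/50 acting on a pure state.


F = (1-p) + p/d
= (1 - 0.0200) + 0.0200/17
= 0.9800 + 0.0012
= 0.9812

0.9812


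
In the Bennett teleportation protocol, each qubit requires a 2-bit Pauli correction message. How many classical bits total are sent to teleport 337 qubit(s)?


Quantum teleportation requires 2 classical bits per qubit teleported.
337 qubit(s) -> 2 * 337 = 674 classical bits

674


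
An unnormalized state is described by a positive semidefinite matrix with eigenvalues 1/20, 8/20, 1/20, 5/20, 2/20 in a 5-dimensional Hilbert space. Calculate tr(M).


tr(M) = sum of eigenvalues
= 1/20 + 8/20 + 1/20 + 5/20 + 2/20
= 17/20
= 0.8500

0.8500


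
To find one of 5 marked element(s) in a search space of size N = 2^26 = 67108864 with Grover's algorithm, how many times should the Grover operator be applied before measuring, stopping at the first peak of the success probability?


After j Grover iterations the success probability is P(j) = sin^2((2j+1)*theta), where sin(theta) = sqrt(k/N).
N = 2^26 = 67108864, k = 5
sin(theta) = sqrt(k/N) = 0.0002729575168
theta = arcsin(sqrt(k/N)) = 0.0002729575202 rad
P(j) reaches its first maximum when (2j+1)*theta is as close as possible to pi/2, i.e. j = round(pi/(4*theta) - 1/2).
pi/(4*theta) - 1/2 = 2876.8641
(For comparison, the common estimate pi/4 * sqrt(N/k) = 2877.3641; the exact maximiser is used here.)
Optimal iterations = 2877

2877


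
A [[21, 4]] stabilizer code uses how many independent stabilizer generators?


For an [[n,k]] stabilizer code:
Number of stabilizer generators = n - k
= 21 - 4
= 17

17


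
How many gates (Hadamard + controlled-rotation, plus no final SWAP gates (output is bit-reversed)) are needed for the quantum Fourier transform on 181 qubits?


Hadamard gates: 181
Controlled rotations: n*(n-1)/2 = 181*180/2 = 16290
SWAP gates: 0 (omitted)
Total = 181 + 16290
= 16471

16471


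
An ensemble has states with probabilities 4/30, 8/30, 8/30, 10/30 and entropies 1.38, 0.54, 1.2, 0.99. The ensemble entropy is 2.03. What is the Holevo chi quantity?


chi = S(rho) - sum_i p_i * S(rho_i)
Weighted entropy = 4/30 * 1.38 + 8/30 * 0.54 + 8/30 * 1.2 + 10/30 * 0.99
= 0.9780
chi = 2.03 - 0.9780
= 1.0520

1.0520


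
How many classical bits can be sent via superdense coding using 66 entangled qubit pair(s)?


Superdense coding allows 2 classical bits per shared entangled pair.
66 pair(s) -> 2 * 66 = 132 classical bits

132


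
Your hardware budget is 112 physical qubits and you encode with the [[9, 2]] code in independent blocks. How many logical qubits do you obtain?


Each code block uses 9 physical qubits for 2 logical qubit(s).
Number of complete blocks = floor(112 / 9) = 12
Logical qubits = 12 * 2
= 24

24


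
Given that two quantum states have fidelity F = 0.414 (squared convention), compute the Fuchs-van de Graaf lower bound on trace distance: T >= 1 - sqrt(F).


Fuchs-van de Graaf (squared-fidelity convention): 1 - sqrt(F) <= T <= sqrt(1 - F).
Lower bound: T >= 1 - sqrt(F)
sqrt(F) = sqrt(0.414) = 0.6434
T >= 1 - 0.6434
T >= 0.3566

0.3566


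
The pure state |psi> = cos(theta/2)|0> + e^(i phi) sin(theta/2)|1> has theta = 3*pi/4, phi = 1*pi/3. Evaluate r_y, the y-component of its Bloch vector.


theta = 2.3562, phi = 1.0472
r_y = sin(theta)*sin(phi) = 0.7071 * 0.8660
r_y = 0.6124

0.6124


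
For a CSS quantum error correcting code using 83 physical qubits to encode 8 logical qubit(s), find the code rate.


Code rate R = k/n
= 8/83
= 0.0964

0.0964


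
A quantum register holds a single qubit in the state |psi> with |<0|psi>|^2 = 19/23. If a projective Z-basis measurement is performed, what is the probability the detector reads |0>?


|alpha|^2 = 19/23 = 0.8261
|beta|^2 = 1 - 19/23 = 4/23 = 0.1739
P(|0>) = |alpha|^2 = 0.8261

0.8261


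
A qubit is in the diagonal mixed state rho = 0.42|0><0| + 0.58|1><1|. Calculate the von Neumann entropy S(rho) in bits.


S = -p*log2(p) - (1-p)*log2(1-p)
p = 0.4200, 1-p = 0.5800
= -0.4200 * log2(0.4200) - 0.5800 * log2(0.5800)
= -(-0.5256) - (-0.4558)
= 0.9815

0.9815


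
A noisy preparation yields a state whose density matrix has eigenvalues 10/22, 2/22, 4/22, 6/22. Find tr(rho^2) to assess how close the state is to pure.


tr(rho^2) = sum of eigenvalues squared
= (10/22)^2 + (2/22)^2 + (4/22)^2 + (6/22)^2
= (100 + 4 + 16 + 36) / 484
= 156/484
= 0.3223

0.3223


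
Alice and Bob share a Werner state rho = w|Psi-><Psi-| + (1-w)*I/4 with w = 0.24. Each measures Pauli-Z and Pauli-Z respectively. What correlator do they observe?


|Psi-> = (|01> - |10>)/sqrt(2)
For the pure Bell state, <Z_A Z_B> = -1 (Bell-state Pauli correlator).
The maximally-mixed part I/4 has tr(I/4 * P tensor P) = 0 for any traceless Pauli P.
So <Z_A Z_B>_rho = w * (-1) + (1 - w) * 0
= 0.24 * (-1)
= -0.2400

-0.2400


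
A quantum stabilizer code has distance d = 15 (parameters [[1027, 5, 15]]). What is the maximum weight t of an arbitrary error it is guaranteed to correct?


Code parameters: [[1027, 5, 15]], distance d = 15.
Number of correctable errors = floor((d-1)/2)
= floor((15 - 1)/2)
= floor(14/2)
= 7

7


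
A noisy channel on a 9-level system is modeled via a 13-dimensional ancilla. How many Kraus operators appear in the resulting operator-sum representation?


Tracing out the environment in an orthonormal basis {|i>_E} gives Kraus operators K_i = <i|_E U |0>_E.
Number of Kraus operators = dim(H_env) = d_env
= 13

13


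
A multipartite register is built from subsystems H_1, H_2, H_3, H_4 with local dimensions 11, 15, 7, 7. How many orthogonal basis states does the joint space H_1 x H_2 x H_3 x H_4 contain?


dim(H_1 x H_2 x H_3 x H_4) = 11 * 15 * 7 * 7
= 165 * 7 * 7
= 1155 * 7
= 8085

8085


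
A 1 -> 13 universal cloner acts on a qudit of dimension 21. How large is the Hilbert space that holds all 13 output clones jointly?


Output space = H^(tensor 13) where dim(H) = 21
dim = 21^13
= 441 (after 2 factors)
= 9261 (after 3 factors)
= 194481 (after 4 factors)
= 4084101 (after 5 factors)
= 85766121 (after 6 factors)
= 1801088541 (after 7 factors)
= 37822859361 (after 8 factors)
= 794280046581 (after 9 factors)
= 16679880978201 (after 10 factors)
= 350277500542221 (after 11 factors)
= 7355827511386641 (after 12 factors)
= 154472377739119461 (after 13 factors)
= 154472377739119461

154472377739119461


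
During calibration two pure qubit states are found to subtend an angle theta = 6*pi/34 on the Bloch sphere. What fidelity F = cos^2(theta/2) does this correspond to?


For states separated by angle theta on Bloch sphere:
F = cos^2(theta/2)
theta = 6*pi/34 = 0.5544
theta/2 = 0.2772
cos(theta/2) = 0.9618
F = 0.9251

0.9251


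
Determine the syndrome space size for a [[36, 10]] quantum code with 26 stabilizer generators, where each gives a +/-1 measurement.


Each stabilizer generator gives a binary (+1 or -1) measurement outcome.
With 26 independent generators:
Total syndromes = 2^26
= 67108864

67108864


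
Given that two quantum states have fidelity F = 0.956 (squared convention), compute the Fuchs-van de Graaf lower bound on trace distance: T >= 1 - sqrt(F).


Fuchs-van de Graaf (squared-fidelity convention): 1 - sqrt(F) <= T <= sqrt(1 - F).
Lower bound: T >= 1 - sqrt(F)
sqrt(F) = sqrt(0.956) = 0.9778
T >= 1 - 0.9778
T >= 0.0222

0.0222


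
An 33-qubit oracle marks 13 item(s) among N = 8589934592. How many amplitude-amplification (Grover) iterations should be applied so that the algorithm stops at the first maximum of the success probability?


After j Grover iterations the success probability is P(j) = sin^2((2j+1)*theta), where sin(theta) = sqrt(k/N).
N = 2^33 = 8589934592, k = 13
sin(theta) = sqrt(k/N) = 3.890243159e-05
theta = arcsin(sqrt(k/N)) = 3.89024316e-05 rad
P(j) reaches its first maximum when (2j+1)*theta is as close as possible to pi/2, i.e. j = round(pi/(4*theta) - 1/2).
pi/(4*theta) - 1/2 = 20188.4222
(For comparison, the common estimate pi/4 * sqrt(N/k) = 20188.9222; the exact maximiser is used here.)
Optimal iterations = 20188

20188


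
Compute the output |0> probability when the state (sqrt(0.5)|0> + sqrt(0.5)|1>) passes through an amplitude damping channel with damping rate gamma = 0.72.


For amplitude damping with parameter gamma on state sqrt(a)|0> + sqrt(b)|1>:
alpha^2 = 0.5, beta^2 = 0.5
P(|0>) = alpha^2 + gamma * beta^2
= 0.5 + 0.72 * 0.5
= 0.5 + 0.3600
= 0.8600

0.8600


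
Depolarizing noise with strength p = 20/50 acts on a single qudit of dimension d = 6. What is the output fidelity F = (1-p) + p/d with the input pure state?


F = (1-p) + p/d
= (1 - 0.4000) + 0.4000/6
= 0.6000 + 0.0667
= 0.6667

0.6667


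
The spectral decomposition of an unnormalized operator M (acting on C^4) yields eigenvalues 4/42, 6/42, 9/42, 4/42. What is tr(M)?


tr(M) = sum of eigenvalues
= 4/42 + 6/42 + 9/42 + 4/42
= 23/42
= 0.5476

0.5476
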